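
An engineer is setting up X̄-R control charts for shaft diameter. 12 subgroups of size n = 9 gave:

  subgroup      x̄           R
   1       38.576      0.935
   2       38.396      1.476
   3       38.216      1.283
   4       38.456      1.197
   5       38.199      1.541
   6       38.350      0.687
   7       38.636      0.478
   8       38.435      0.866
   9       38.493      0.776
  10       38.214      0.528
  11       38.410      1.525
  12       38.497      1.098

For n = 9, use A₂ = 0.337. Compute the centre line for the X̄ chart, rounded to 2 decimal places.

X̄̄ = (38.576 + 38.396 + 38.216 + 38.456 + 38.199 + 38.350 + 38.636 + 38.435 + 38.493 + 38.214 + 38.410 + 38.497) / 12 = 460.8780 / 12 = 38.4065
CL = X̄̄ = 38.4065

38.41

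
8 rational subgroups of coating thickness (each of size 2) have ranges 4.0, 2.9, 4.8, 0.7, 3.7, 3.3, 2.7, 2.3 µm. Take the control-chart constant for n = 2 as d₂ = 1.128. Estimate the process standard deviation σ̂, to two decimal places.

2.70

R̄ = (4.0 + 2.9 + 4.8 + 0.7 + 3.7 + 3.3 + 2.7 + 2.3) / 8 = 3.0500
σ̂ = R̄ / d₂ = 3.0500 / 1.128 = 2.7039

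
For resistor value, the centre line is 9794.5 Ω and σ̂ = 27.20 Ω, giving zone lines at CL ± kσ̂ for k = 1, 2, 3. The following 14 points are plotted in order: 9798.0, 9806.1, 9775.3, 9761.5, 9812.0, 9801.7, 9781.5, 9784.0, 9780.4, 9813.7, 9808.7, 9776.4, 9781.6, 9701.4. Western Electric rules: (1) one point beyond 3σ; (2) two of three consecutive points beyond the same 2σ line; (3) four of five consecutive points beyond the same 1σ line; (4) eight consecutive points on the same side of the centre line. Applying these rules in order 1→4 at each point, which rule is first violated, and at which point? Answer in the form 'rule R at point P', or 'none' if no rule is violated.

Zone of each point (C = within 1σ̂, B = 1σ̂–2σ̂, A = 2σ̂–3σ̂, * = beyond 3σ̂; sign = side of CL): 1:+C, 2:+C, 3:-C, 4:-B, 5:+C, 6:+C, 7:-C, 8:-C, 9:-C, 10:+C, 11:+C, 12:-C, 13:-C, 14:-*
Rule 1 (one point beyond the 3σ limits) is satisfied at point 14.

rule 1 at point 14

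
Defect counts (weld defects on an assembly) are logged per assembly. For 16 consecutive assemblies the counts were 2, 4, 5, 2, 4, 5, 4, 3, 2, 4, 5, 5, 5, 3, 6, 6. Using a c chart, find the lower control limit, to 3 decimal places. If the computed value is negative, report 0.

c̄ = (2 + 4 + 5 + 2 + 4 + 5 + 4 + 3 + 2 + 4 + 5 + 5 + 5 + 3 + 6 + 6) / 16 = 65 / 16 = 4.0625
LCL = c̄ − 3√c̄ = 4.0625 − 3 × 2.0156 = -1.9842 → 0 (cannot be negative)

0.000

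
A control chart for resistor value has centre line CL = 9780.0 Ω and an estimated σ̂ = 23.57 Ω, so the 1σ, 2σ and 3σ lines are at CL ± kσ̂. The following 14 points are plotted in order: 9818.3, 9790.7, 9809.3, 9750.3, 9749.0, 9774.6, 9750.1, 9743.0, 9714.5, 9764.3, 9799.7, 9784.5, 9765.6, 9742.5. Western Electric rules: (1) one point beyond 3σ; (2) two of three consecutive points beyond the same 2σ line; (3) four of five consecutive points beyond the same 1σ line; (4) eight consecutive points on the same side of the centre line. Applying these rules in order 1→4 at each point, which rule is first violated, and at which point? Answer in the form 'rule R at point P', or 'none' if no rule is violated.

Zone of each point (C = within 1σ̂, B = 1σ̂–2σ̂, A = 2σ̂–3σ̂, * = beyond 3σ̂; sign = side of CL): 1:+B, 2:+C, 3:+B, 4:-B, 5:-B, 6:-C, 7:-B, 8:-B, 9:-A, 10:-C, 11:+C, 12:+C, 13:-C, 14:-B
Rule 3 (four of five consecutive points beyond the same 1σ limit) is satisfied at point 8.

rule 3 at point 8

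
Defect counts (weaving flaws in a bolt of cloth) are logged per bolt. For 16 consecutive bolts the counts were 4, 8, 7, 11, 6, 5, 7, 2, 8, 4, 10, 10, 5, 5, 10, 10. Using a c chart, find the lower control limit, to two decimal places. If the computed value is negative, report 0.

0.00

c̄ = (4 + 8 + 7 + 11 + 6 + 5 + 7 + 2 + 8 + 4 + 10 + 10 + 5 + 5 + 10 + 10) / 16 = 112 / 16 = 7.0000
LCL = c̄ − 3√c̄ = 7.0000 − 3 × 2.6458 = -0.9373 → 0 (cannot be negative)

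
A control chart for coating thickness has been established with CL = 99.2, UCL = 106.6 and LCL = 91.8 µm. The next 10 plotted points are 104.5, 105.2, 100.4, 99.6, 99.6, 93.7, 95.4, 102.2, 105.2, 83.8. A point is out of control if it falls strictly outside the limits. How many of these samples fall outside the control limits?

1

Compare each point to [91.8, 106.6]: sample 10 = 83.8 < LCL.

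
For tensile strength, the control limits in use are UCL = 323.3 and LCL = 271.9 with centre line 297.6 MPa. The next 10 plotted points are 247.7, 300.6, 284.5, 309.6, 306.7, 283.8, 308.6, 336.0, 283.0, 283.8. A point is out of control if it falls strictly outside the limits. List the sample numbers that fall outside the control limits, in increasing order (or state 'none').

Compare each point to [271.9, 323.3]: sample 1 = 247.7 < LCL; sample 8 = 336.0 > UCL.

1, 8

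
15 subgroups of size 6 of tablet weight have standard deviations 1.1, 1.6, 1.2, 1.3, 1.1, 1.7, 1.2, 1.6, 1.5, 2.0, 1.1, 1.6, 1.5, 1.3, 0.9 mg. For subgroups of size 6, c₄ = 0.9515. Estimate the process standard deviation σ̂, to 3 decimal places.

s̄ = (1.1 + 1.6 + 1.2 + 1.3 + 1.1 + 1.7 + 1.2 + 1.6 + 1.5 + 2.0 + 1.1 + 1.6 + 1.5 + 1.3 + 0.9) / 15 = 1.3800
σ̂ = s̄ / c₄ = 1.3800 / 0.9515 = 1.4503

1.450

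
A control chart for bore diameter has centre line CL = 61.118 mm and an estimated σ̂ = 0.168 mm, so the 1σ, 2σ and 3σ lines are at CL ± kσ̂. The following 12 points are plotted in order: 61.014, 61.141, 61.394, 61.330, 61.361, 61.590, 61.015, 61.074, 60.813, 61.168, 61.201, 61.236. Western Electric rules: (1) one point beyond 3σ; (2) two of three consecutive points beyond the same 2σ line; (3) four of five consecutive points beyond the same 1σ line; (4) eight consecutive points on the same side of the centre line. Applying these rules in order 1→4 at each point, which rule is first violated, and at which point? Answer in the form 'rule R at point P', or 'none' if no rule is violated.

rule 3 at point 6

Zone of each point (C = within 1σ̂, B = 1σ̂–2σ̂, A = 2σ̂–3σ̂, * = beyond 3σ̂; sign = side of CL): 1:-C, 2:+C, 3:+B, 4:+B, 5:+B, 6:+A, 7:-C, 8:-C, 9:-B, 10:+C, 11:+C, 12:+C
Rule 3 (four of five consecutive points beyond the same 1σ limit) is satisfied at point 6.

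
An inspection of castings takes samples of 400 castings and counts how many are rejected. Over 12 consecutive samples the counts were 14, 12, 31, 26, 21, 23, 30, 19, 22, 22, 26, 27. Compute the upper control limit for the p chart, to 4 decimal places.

0.0916

p̄ = Σdᵢ / (k·n) = 273 / (12 × 400) = 0.05688
UCL = p̄ + 3·√(p̄(1−p̄)/n) = 0.05688 + 3 × √(0.05688×0.94312/400) = 0.05688 + 3 × 0.01158 = 0.09162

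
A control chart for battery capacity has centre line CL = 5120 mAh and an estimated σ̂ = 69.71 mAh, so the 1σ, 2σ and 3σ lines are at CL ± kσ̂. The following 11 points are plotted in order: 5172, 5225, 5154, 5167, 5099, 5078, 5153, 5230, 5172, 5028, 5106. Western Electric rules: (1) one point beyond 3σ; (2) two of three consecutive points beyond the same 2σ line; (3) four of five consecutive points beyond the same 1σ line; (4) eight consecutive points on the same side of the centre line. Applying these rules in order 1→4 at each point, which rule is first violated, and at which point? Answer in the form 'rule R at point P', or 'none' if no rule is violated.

none

Zone of each point (C = within 1σ̂, B = 1σ̂–2σ̂, A = 2σ̂–3σ̂, * = beyond 3σ̂; sign = side of CL): 1:+C, 2:+B, 3:+C, 4:+C, 5:-C, 6:-C, 7:+C, 8:+B, 9:+C, 10:-B, 11:-C
No rule fires across all 11 points.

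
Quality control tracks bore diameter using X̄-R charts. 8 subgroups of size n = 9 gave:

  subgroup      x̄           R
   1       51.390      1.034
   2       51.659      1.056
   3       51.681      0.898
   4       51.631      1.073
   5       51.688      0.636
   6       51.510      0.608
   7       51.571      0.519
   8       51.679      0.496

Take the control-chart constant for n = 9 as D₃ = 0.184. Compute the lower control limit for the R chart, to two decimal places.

R̄ = (1.034 + 1.056 + 0.898 + 1.073 + 0.636 + 0.608 + 0.519 + 0.496) / 8 = 6.3200 / 8 = 0.7900
LCL_R = D₃·R̄ = 0.184 × 0.7900 = 0.1454

0.15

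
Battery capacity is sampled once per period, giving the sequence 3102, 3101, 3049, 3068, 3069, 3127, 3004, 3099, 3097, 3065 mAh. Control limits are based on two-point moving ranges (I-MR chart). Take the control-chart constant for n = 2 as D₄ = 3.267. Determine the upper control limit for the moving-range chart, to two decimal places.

Moving ranges: 1, 52, 19, 1, 58, 123, 95, 2, 32; M̄R̄ = 383.0000 / 9 = 42.5556
UCL_MR = D₄·M̄R̄ = 3.267 × 42.5556 = 139.0290

139.03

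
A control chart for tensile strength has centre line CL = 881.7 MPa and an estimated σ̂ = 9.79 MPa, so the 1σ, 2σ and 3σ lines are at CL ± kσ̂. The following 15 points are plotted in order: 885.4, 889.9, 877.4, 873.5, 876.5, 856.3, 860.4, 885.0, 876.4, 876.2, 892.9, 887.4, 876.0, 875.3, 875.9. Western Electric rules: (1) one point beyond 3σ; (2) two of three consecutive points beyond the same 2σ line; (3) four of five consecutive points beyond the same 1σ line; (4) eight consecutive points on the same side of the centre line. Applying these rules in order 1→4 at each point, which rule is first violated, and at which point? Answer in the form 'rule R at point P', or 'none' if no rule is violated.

Zone of each point (C = within 1σ̂, B = 1σ̂–2σ̂, A = 2σ̂–3σ̂, * = beyond 3σ̂; sign = side of CL): 1:+C, 2:+C, 3:-C, 4:-C, 5:-C, 6:-A, 7:-A, 8:+C, 9:-C, 10:-C, 11:+B, 12:+C, 13:-C, 14:-C, 15:-C
Rule 2 (two of three consecutive points beyond the same 2σ limit) is satisfied at point 7.

rule 2 at point 7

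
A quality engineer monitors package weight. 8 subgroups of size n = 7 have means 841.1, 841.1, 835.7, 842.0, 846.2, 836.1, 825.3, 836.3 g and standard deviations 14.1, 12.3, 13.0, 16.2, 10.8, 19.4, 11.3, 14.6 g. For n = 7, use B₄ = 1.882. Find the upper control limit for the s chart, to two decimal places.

s̄ = (14.1 + 12.3 + 13.0 + 16.2 + 10.8 + 19.4 + 11.3 + 14.6) / 8 = 13.9625
UCL_s = B₄·s̄ = 1.882 × 13.9625 = 26.2774

26.28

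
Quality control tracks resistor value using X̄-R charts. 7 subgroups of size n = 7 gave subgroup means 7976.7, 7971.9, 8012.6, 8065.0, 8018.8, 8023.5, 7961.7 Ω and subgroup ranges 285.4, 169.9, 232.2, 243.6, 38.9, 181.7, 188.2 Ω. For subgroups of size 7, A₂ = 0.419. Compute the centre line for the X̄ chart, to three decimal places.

8004.314

X̄̄ = (7976.7 + 7971.9 + 8012.6 + 8065.0 + 8018.8 + 8023.5 + 7961.7) / 7 = 56030.2000 / 7 = 8004.3143
CL = X̄̄ = 8004.3143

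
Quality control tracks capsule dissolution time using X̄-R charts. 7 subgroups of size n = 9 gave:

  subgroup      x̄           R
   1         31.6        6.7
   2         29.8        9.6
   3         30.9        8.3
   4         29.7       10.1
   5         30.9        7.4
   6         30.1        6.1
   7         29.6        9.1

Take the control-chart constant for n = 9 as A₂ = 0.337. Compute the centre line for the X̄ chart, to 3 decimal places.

X̄̄ = (31.6 + 29.8 + 30.9 + 29.7 + 30.9 + 30.1 + 29.6) / 7 = 212.6000 / 7 = 30.3714
CL = X̄̄ = 30.3714

30.371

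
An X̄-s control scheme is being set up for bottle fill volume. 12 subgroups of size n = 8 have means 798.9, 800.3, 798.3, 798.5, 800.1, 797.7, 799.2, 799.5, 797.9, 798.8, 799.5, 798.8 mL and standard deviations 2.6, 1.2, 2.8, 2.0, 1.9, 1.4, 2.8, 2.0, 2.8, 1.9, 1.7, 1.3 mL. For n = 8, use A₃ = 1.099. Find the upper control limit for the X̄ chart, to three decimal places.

801.193

X̄̄ = (798.9 + 800.3 + 798.3 + 798.5 + 800.1 + 797.7 + 799.2 + 799.5 + 797.9 + 798.8 + 799.5 + 798.8) / 12 = 798.9583
s̄ = (2.6 + 1.2 + 2.8 + 2.0 + 1.9 + 1.4 + 2.8 + 2.0 + 2.8 + 1.9 + 1.7 + 1.3) / 12 = 2.0333
UCL = X̄̄ + A₃·s̄ = 798.9583 + 1.099 × 2.0333 = 801.1930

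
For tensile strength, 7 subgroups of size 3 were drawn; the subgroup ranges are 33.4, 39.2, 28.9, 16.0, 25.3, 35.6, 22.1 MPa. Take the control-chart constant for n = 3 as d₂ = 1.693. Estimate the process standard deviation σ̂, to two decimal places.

R̄ = (33.4 + 39.2 + 28.9 + 16.0 + 25.3 + 35.6 + 22.1) / 7 = 28.6429
σ̂ = R̄ / d₂ = 28.6429 / 1.693 = 16.9184

16.92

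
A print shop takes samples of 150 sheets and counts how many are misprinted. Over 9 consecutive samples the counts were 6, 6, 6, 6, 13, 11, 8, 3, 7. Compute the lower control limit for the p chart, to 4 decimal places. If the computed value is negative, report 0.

p̄ = Σdᵢ / (k·n) = 66 / (9 × 150) = 0.04889
LCL = p̄ − 3·√(p̄(1−p̄)/n) = 0.04889 − 3 × 0.01761 = -0.00393 → 0 (negative, so LCL = 0)

0.0000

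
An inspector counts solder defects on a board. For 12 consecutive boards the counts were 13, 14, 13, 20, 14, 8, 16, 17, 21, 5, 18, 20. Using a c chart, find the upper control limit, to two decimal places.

c̄ = (13 + 14 + 13 + 20 + 14 + 8 + 16 + 17 + 21 + 5 + 18 + 20) / 12 = 179 / 12 = 14.9167
UCL = c̄ + 3√c̄ = 14.9167 + 3 × √14.9167 = 14.9167 + 3 × 3.8622 = 26.5033

26.50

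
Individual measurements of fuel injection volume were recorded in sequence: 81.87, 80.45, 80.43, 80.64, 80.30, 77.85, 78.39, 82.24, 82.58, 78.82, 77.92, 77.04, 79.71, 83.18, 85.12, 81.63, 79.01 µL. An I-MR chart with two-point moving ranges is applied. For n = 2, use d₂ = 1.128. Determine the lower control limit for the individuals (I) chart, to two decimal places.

75.62

X̄ = (81.87 + 80.45 + 80.43 + 80.64 + 80.30 + 77.85 + 78.39 + 82.24 + 82.58 + 78.82 + 77.92 + 77.04 + 79.71 + 83.18 + 85.12 + 81.63 + 79.01) / 17 = 80.4224
Moving ranges: 1.42, 0.02, 0.21, 0.34, 2.45, 0.54, 3.85, 0.34, 3.76, 0.90, 0.88, 2.67, 3.47, 1.94, 3.49, 2.62; M̄R̄ = 28.9000 / 16 = 1.8063
LCL = X̄ − 3·M̄R̄/d₂ = 80.4224 − 3 × 1.8063 / 1.128 = 75.6185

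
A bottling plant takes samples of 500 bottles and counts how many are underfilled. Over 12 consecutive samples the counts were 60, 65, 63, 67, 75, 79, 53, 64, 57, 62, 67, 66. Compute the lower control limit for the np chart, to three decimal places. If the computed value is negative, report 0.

42.298

p̄ = Σdᵢ / (k·n) = 778 / (12 × 500) = 0.12967
LCL = np̄ − 3·√(np̄(1−p̄)) = 64.8333 − 3 × 7.5118 = 42.2980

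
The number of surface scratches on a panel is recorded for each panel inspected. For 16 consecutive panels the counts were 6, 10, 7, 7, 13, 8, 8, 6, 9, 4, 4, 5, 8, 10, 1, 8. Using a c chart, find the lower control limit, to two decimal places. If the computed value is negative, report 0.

0.00

c̄ = (6 + 10 + 7 + 7 + 13 + 8 + 8 + 6 + 9 + 4 + 4 + 5 + 8 + 10 + 1 + 8) / 16 = 114 / 16 = 7.1250
LCL = c̄ − 3√c̄ = 7.1250 − 3 × 2.6693 = -0.8828 → 0 (cannot be negative)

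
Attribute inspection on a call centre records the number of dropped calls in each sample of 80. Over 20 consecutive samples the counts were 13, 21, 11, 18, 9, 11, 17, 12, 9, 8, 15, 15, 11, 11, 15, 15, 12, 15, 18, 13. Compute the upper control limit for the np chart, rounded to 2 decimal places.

23.48

p̄ = Σdᵢ / (k·n) = 269 / (20 × 80) = 0.16812
UCL = np̄ + 3·√(np̄(1−p̄)) = 13.4500 + 3 × √(13.4500×0.83188) = 13.4500 + 3 × 3.3450 = 23.4849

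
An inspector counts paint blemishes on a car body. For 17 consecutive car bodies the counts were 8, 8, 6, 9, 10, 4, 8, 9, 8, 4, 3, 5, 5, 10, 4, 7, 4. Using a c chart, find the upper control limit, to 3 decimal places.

14.289

c̄ = (8 + 8 + 6 + 9 + 10 + 4 + 8 + 9 + 8 + 4 + 3 + 5 + 5 + 10 + 4 + 7 + 4) / 17 = 112 / 17 = 6.5882
UCL = c̄ + 3√c̄ = 6.5882 + 3 × √6.5882 = 6.5882 + 3 × 2.5668 = 14.2885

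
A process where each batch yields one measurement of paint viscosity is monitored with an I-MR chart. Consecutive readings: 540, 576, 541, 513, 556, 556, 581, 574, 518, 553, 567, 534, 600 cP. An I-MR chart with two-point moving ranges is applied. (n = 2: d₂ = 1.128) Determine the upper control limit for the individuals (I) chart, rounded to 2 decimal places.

638.32

X̄ = (540 + 576 + 541 + 513 + 556 + 556 + 581 + 574 + 518 + 553 + 567 + 534 + 600) / 13 = 554.5385
Moving ranges: 36, 35, 28, 43, 0, 25, 7, 56, 35, 14, 33, 66; M̄R̄ = 378.0000 / 12 = 31.5000
UCL = X̄ + 3·M̄R̄/d₂ = 554.5385 + 3 × 31.5000 / 1.128 = 638.3151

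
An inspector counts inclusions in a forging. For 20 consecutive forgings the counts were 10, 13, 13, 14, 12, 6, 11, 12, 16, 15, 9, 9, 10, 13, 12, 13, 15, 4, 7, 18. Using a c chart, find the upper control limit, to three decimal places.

c̄ = (10 + 13 + 13 + 14 + 12 + 6 + 11 + 12 + 16 + 15 + 9 + 9 + 10 + 13 + 12 + 13 + 15 + 4 + 7 + 18) / 20 = 232 / 20 = 11.6000
UCL = c̄ + 3√c̄ = 11.6000 + 3 × √11.6000 = 11.6000 + 3 × 3.4059 = 21.8176

21.818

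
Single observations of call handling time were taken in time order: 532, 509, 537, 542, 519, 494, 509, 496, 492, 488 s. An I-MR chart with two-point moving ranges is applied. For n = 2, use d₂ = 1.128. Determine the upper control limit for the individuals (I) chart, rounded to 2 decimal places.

X̄ = (532 + 509 + 537 + 542 + 519 + 494 + 509 + 496 + 492 + 488) / 10 = 511.8000
Moving ranges: 23, 28, 5, 23, 25, 15, 13, 4, 4; M̄R̄ = 140.0000 / 9 = 15.5556
UCL = X̄ + 3·M̄R̄/d₂ = 511.8000 + 3 × 15.5556 / 1.128 = 553.1712

553.17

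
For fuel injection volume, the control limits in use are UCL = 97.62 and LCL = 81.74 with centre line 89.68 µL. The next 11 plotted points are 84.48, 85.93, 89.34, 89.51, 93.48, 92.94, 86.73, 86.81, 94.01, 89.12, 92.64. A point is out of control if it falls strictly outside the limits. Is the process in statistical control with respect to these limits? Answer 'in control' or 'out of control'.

in control

All 11 points lie within [81.74, 97.62].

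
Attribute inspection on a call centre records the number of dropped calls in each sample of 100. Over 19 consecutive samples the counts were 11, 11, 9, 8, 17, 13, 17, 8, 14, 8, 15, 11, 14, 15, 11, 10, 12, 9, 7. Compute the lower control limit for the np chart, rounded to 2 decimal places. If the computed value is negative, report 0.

p̄ = Σdᵢ / (k·n) = 220 / (19 × 100) = 0.11579
LCL = np̄ − 3·√(np̄(1−p̄)) = 11.5789 − 3 × 3.1997 = 1.9798

1.98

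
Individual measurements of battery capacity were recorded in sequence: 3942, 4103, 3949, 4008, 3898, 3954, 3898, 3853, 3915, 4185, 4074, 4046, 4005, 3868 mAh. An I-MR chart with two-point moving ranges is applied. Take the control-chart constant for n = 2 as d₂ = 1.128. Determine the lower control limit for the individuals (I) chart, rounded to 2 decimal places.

3714.52

X̄ = (3942 + 4103 + 3949 + 4008 + 3898 + 3954 + 3898 + 3853 + 3915 + 4185 + 4074 + 4046 + 4005 + 3868) / 14 = 3978.4286
Moving ranges: 161, 154, 59, 110, 56, 56, 45, 62, 270, 111, 28, 41, 137; M̄R̄ = 1290.0000 / 13 = 99.2308
LCL = X̄ − 3·M̄R̄/d₂ = 3978.4286 − 3 × 99.2308 / 1.128 = 3714.5170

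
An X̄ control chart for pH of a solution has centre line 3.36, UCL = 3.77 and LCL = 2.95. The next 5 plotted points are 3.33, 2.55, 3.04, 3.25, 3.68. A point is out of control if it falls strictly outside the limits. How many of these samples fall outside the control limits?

Compare each point to [2.95, 3.77]: sample 2 = 2.55 < LCL.

1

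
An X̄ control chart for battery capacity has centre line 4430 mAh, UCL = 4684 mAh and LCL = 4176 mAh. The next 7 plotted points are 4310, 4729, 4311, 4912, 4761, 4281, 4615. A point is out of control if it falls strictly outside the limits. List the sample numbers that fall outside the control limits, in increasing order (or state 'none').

2, 4, 5

Compare each point to [4176, 4684]: sample 2 = 4729 > UCL; sample 4 = 4912 > UCL; sample 5 = 4761 > UCL.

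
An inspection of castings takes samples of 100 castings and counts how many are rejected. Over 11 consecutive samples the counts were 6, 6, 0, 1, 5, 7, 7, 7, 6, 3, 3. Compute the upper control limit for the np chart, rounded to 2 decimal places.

p̄ = Σdᵢ / (k·n) = 51 / (11 × 100) = 0.04636
UCL = np̄ + 3·√(np̄(1−p̄)) = 4.6364 + 3 × √(4.6364×0.95364) = 4.6364 + 3 × 2.1027 = 10.9445

10.94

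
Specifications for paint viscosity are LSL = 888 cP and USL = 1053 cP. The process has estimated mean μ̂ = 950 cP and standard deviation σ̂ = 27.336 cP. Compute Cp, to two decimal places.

Cp = (USL − LSL) / (6σ̂) = (1053 − 888) / (6 × 27.336) = 165.0000 / 164.0160 = 1.0060

1.01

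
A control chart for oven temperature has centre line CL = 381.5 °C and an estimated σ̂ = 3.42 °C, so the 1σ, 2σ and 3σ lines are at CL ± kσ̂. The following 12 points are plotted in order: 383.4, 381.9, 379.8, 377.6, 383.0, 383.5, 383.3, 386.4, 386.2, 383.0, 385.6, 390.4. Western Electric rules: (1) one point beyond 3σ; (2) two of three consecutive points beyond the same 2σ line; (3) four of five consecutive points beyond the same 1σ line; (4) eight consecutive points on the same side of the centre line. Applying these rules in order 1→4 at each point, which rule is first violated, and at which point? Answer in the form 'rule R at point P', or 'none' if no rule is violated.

rule 3 at point 12

Zone of each point (C = within 1σ̂, B = 1σ̂–2σ̂, A = 2σ̂–3σ̂, * = beyond 3σ̂; sign = side of CL): 1:+C, 2:+C, 3:-C, 4:-B, 5:+C, 6:+C, 7:+C, 8:+B, 9:+B, 10:+C, 11:+B, 12:+A
Rule 3 (four of five consecutive points beyond the same 1σ limit) is satisfied at point 12.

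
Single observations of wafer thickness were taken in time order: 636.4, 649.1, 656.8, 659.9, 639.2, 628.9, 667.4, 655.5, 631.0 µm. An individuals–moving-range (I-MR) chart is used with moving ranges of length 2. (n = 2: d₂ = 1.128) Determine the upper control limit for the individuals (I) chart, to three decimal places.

690.152

X̄ = (636.4 + 649.1 + 656.8 + 659.9 + 639.2 + 628.9 + 667.4 + 655.5 + 631.0) / 9 = 647.1333
Moving ranges: 12.7, 7.7, 3.1, 20.7, 10.3, 38.5, 11.9, 24.5; M̄R̄ = 129.4000 / 8 = 16.1750
UCL = X̄ + 3·M̄R̄/d₂ = 647.1333 + 3 × 16.1750 / 1.128 = 690.1520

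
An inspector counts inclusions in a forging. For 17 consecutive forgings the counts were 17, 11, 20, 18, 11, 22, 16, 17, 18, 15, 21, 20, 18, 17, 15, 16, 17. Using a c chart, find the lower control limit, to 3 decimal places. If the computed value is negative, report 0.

4.631

c̄ = (17 + 11 + 20 + 18 + 11 + 22 + 16 + 17 + 18 + 15 + 21 + 20 + 18 + 17 + 15 + 16 + 17) / 17 = 289 / 17 = 17.0000
LCL = c̄ − 3√c̄ = 17.0000 − 3 × 4.1231 = 4.6307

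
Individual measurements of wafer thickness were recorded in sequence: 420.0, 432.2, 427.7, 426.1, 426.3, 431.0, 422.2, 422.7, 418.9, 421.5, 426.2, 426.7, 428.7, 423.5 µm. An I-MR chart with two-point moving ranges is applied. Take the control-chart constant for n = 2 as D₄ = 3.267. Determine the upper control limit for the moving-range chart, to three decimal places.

12.892

Moving ranges: 12.2, 4.5, 1.6, 0.2, 4.7, 8.8, 0.5, 3.8, 2.6, 4.7, 0.5, 2.0, 5.2; M̄R̄ = 51.3000 / 13 = 3.9462
UCL_MR = D₄·M̄R̄ = 3.267 × 3.9462 = 12.8921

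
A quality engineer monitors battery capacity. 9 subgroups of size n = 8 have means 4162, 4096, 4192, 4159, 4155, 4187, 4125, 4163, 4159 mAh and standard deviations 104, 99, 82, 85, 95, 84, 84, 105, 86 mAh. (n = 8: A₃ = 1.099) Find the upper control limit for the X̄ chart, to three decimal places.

4255.953

X̄̄ = (4162 + 4096 + 4192 + 4159 + 4155 + 4187 + 4125 + 4163 + 4159) / 9 = 4155.3333
s̄ = (104 + 99 + 82 + 85 + 95 + 84 + 84 + 105 + 86) / 9 = 91.5556
UCL = X̄̄ + A₃·s̄ = 4155.3333 + 1.099 × 91.5556 = 4255.9529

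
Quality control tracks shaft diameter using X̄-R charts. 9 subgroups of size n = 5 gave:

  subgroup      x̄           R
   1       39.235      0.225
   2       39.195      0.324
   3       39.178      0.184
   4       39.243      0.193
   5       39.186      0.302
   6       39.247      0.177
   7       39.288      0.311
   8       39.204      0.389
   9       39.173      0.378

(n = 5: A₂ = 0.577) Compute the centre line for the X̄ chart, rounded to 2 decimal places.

39.22

X̄̄ = (39.235 + 39.195 + 39.178 + 39.243 + 39.186 + 39.247 + 39.288 + 39.204 + 39.173) / 9 = 352.9490 / 9 = 39.2166
CL = X̄̄ = 39.2166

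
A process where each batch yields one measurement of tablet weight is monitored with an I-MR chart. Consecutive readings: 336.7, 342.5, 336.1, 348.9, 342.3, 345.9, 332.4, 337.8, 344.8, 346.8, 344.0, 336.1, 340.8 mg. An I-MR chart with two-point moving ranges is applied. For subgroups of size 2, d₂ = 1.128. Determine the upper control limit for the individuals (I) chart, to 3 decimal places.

358.560

X̄ = (336.7 + 342.5 + 336.1 + 348.9 + 342.3 + 345.9 + 332.4 + 337.8 + 344.8 + 346.8 + 344.0 + 336.1 + 340.8) / 13 = 341.1615
Moving ranges: 5.8, 6.4, 12.8, 6.6, 3.6, 13.5, 5.4, 7.0, 2.0, 2.8, 7.9, 4.7; M̄R̄ = 78.5000 / 12 = 6.5417
UCL = X̄ + 3·M̄R̄/d₂ = 341.1615 + 3 × 6.5417 / 1.128 = 358.5596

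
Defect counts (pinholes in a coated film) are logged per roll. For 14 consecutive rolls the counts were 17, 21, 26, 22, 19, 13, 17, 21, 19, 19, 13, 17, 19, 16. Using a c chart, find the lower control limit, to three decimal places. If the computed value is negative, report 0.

c̄ = (17 + 21 + 26 + 22 + 19 + 13 + 17 + 21 + 19 + 19 + 13 + 17 + 19 + 16) / 14 = 259 / 14 = 18.5000
LCL = c̄ − 3√c̄ = 18.5000 − 3 × 4.3012 = 5.5965

5.597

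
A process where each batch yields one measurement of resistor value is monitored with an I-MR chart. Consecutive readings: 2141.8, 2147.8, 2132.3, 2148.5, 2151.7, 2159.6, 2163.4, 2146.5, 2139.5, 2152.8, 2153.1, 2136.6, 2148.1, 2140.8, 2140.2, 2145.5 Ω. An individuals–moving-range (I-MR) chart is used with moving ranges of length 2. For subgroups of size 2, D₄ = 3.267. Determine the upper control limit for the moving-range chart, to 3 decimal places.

28.597

Moving ranges: 6.0, 15.5, 16.2, 3.2, 7.9, 3.8, 16.9, 7.0, 13.3, 0.3, 16.5, 11.5, 7.3, 0.6, 5.3; M̄R̄ = 131.3000 / 15 = 8.7533
UCL_MR = D₄·M̄R̄ = 3.267 × 8.7533 = 28.5971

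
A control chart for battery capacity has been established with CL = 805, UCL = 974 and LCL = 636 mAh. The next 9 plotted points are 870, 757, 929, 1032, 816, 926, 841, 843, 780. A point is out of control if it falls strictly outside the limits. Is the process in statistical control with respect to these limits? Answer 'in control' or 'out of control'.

Compare each point to [636, 974]: sample 4 = 1032 > UCL.

out of control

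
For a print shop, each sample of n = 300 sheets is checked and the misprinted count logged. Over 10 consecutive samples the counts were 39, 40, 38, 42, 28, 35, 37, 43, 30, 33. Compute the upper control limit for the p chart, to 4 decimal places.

p̄ = Σdᵢ / (k·n) = 365 / (10 × 300) = 0.12167
UCL = p̄ + 3·√(p̄(1−p̄)/n) = 0.12167 + 3 × √(0.12167×0.87833/300) = 0.12167 + 3 × 0.01887 = 0.17829

0.1783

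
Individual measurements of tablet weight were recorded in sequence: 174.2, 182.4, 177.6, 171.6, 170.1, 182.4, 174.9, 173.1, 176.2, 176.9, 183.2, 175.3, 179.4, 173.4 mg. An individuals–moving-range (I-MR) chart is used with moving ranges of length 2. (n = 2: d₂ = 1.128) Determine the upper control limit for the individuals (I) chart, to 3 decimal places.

X̄ = (174.2 + 182.4 + 177.6 + 171.6 + 170.1 + 182.4 + 174.9 + 173.1 + 176.2 + 176.9 + 183.2 + 175.3 + 179.4 + 173.4) / 14 = 176.4786
Moving ranges: 8.2, 4.8, 6.0, 1.5, 12.3, 7.5, 1.8, 3.1, 0.7, 6.3, 7.9, 4.1, 6.0; M̄R̄ = 70.2000 / 13 = 5.4000
UCL = X̄ + 3·M̄R̄/d₂ = 176.4786 + 3 × 5.4000 / 1.128 = 190.8403

190.840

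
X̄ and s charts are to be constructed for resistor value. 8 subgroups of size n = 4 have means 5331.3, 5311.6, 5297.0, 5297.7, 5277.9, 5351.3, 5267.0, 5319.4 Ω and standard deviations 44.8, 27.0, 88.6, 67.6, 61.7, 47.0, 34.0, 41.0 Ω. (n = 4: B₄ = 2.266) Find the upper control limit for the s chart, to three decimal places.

116.614

s̄ = (44.8 + 27.0 + 88.6 + 67.6 + 61.7 + 47.0 + 34.0 + 41.0) / 8 = 51.4625
UCL_s = B₄·s̄ = 2.266 × 51.4625 = 116.6140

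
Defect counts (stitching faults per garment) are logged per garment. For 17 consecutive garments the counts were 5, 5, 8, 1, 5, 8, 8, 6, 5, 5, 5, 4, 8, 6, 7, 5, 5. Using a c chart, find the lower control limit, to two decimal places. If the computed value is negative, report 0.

c̄ = (5 + 5 + 8 + 1 + 5 + 8 + 8 + 6 + 5 + 5 + 5 + 4 + 8 + 6 + 7 + 5 + 5) / 17 = 96 / 17 = 5.6471
LCL = c̄ − 3√c̄ = 5.6471 − 3 × 2.3764 = -1.4820 → 0 (cannot be negative)

0.00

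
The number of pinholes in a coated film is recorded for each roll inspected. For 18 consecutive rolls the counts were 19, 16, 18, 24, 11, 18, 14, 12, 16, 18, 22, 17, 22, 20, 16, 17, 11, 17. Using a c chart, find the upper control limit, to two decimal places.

29.52

c̄ = (19 + 16 + 18 + 24 + 11 + 18 + 14 + 12 + 16 + 18 + 22 + 17 + 22 + 20 + 16 + 17 + 11 + 17) / 18 = 308 / 18 = 17.1111
UCL = c̄ + 3√c̄ = 17.1111 + 3 × √17.1111 = 17.1111 + 3 × 4.1366 = 29.5208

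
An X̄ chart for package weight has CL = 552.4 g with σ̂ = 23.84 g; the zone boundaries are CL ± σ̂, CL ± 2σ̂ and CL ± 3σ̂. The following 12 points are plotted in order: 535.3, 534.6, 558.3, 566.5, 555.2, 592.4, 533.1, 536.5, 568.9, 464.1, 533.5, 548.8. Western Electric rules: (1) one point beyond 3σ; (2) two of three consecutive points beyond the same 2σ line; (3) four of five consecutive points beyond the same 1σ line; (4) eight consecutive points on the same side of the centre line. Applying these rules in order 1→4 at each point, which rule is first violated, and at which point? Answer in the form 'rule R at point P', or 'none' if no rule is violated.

Zone of each point (C = within 1σ̂, B = 1σ̂–2σ̂, A = 2σ̂–3σ̂, * = beyond 3σ̂; sign = side of CL): 1:-C, 2:-C, 3:+C, 4:+C, 5:+C, 6:+B, 7:-C, 8:-C, 9:+C, 10:-*, 11:-C, 12:-C
Rule 1 (one point beyond the 3σ limits) is satisfied at point 10.

rule 1 at point 10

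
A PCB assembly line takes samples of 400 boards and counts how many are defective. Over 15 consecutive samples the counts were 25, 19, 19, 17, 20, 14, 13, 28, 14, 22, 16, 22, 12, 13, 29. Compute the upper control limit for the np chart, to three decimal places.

p̄ = Σdᵢ / (k·n) = 283 / (15 × 400) = 0.04717
UCL = np̄ + 3·√(np̄(1−p̄)) = 18.8667 + 3 × √(18.8667×0.95283) = 18.8667 + 3 × 4.2399 = 31.5864

31.586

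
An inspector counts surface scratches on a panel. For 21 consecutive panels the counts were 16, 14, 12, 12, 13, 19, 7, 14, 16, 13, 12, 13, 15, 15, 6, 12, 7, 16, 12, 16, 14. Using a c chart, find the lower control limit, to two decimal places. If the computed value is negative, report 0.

c̄ = (16 + 14 + 12 + 12 + 13 + 19 + 7 + 14 + 16 + 13 + 12 + 13 + 15 + 15 + 6 + 12 + 7 + 16 + 12 + 16 + 14) / 21 = 274 / 21 = 13.0476
LCL = c̄ − 3√c̄ = 13.0476 − 3 × 3.6121 = 2.2112

2.21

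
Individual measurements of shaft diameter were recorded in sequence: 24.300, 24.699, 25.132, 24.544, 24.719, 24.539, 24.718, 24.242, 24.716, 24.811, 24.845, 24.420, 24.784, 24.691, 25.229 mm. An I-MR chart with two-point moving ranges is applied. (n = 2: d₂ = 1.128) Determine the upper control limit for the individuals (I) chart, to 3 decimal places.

X̄ = (24.300 + 24.699 + 25.132 + 24.544 + 24.719 + 24.539 + 24.718 + 24.242 + 24.716 + 24.811 + 24.845 + 24.420 + 24.784 + 24.691 + 25.229) / 15 = 24.6926
Moving ranges: 0.399, 0.433, 0.588, 0.175, 0.180, 0.179, 0.476, 0.474, 0.095, 0.034, 0.425, 0.364, 0.093, 0.538; M̄R̄ = 4.4530 / 14 = 0.3181
UCL = X̄ + 3·M̄R̄/d₂ = 24.6926 + 3 × 0.3181 / 1.128 = 25.5385

25.539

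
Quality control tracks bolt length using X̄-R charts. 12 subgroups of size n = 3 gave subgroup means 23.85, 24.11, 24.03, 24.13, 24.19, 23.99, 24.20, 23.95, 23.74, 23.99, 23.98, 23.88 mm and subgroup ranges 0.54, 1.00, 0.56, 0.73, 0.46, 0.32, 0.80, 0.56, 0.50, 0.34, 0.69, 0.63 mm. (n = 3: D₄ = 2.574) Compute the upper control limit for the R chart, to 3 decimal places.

1.529

R̄ = (0.54 + 1.00 + 0.56 + 0.73 + 0.46 + 0.32 + 0.80 + 0.56 + 0.50 + 0.34 + 0.69 + 0.63) / 12 = 7.1300 / 12 = 0.5942
UCL_R = D₄·R̄ = 2.574 × 0.5942 = 1.5294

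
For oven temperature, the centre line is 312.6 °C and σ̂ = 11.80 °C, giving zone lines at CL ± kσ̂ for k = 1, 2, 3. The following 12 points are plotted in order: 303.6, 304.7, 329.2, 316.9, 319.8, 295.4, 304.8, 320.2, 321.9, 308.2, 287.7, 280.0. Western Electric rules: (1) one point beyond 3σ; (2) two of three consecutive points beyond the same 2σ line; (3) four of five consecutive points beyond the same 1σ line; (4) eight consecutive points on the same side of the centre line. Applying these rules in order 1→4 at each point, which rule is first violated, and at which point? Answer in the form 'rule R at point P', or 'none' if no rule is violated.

Zone of each point (C = within 1σ̂, B = 1σ̂–2σ̂, A = 2σ̂–3σ̂, * = beyond 3σ̂; sign = side of CL): 1:-C, 2:-C, 3:+B, 4:+C, 5:+C, 6:-B, 7:-C, 8:+C, 9:+C, 10:-C, 11:-A, 12:-A
Rule 2 (two of three consecutive points beyond the same 2σ limit) is satisfied at point 12.

rule 2 at point 12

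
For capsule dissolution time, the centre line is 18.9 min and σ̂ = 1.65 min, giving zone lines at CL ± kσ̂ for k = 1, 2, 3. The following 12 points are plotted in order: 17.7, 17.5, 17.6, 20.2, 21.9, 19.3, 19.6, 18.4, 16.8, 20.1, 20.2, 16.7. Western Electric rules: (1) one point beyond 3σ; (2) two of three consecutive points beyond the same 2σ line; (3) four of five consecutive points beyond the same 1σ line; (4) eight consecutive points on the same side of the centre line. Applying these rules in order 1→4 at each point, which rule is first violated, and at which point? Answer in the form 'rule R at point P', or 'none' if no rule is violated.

Zone of each point (C = within 1σ̂, B = 1σ̂–2σ̂, A = 2σ̂–3σ̂, * = beyond 3σ̂; sign = side of CL): 1:-C, 2:-C, 3:-C, 4:+C, 5:+B, 6:+C, 7:+C, 8:-C, 9:-B, 10:+C, 11:+C, 12:-B
No rule fires across all 12 points.

none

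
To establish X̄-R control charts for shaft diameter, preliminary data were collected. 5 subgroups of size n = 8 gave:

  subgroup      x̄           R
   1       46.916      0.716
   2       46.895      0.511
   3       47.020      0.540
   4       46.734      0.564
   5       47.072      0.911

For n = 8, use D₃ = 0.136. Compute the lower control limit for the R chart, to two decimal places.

0.09

R̄ = (0.716 + 0.511 + 0.540 + 0.564 + 0.911) / 5 = 3.2420 / 5 = 0.6484
LCL_R = D₃·R̄ = 0.136 × 0.6484 = 0.0882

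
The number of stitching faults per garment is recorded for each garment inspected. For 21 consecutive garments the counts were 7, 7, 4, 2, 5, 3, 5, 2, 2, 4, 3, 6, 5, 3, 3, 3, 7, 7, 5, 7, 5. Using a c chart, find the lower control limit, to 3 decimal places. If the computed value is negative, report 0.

0.000

c̄ = (7 + 7 + 4 + 2 + 5 + 3 + 5 + 2 + 2 + 4 + 3 + 6 + 5 + 3 + 3 + 3 + 7 + 7 + 5 + 7 + 5) / 21 = 95 / 21 = 4.5238
LCL = c̄ − 3√c̄ = 4.5238 − 3 × 2.1269 = -1.8570 → 0 (cannot be negative)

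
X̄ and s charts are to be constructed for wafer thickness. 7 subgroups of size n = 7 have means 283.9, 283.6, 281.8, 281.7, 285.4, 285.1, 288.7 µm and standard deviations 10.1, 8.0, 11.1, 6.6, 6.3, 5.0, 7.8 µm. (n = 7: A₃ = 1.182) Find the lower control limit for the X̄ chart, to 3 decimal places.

X̄̄ = (283.9 + 283.6 + 281.8 + 281.7 + 285.4 + 285.1 + 288.7) / 7 = 284.3143
s̄ = (10.1 + 8.0 + 11.1 + 6.6 + 6.3 + 5.0 + 7.8) / 7 = 7.8429
LCL = X̄̄ − A₃·s̄ = 284.3143 − 1.182 × 7.8429 = 275.0440

275.044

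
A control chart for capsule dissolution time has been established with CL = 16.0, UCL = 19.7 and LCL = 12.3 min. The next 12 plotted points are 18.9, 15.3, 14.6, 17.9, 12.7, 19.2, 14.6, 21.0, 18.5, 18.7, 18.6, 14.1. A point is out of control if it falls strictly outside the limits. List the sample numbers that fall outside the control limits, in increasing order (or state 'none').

8

Compare each point to [12.3, 19.7]: sample 8 = 21.0 > UCL.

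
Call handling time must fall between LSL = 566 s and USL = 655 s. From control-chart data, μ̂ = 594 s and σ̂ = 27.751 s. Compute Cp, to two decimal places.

Cp = (USL − LSL) / (6σ̂) = (655 − 566) / (6 × 27.751) = 89.0000 / 166.5060 = 0.5345

0.53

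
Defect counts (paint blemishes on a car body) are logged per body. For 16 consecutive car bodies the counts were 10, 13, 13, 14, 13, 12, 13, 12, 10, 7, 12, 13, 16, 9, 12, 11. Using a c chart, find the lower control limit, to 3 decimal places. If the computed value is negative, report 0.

c̄ = (10 + 13 + 13 + 14 + 13 + 12 + 13 + 12 + 10 + 7 + 12 + 13 + 16 + 9 + 12 + 11) / 16 = 190 / 16 = 11.8750
LCL = c̄ − 3√c̄ = 11.8750 − 3 × 3.4460 = 1.5370

1.537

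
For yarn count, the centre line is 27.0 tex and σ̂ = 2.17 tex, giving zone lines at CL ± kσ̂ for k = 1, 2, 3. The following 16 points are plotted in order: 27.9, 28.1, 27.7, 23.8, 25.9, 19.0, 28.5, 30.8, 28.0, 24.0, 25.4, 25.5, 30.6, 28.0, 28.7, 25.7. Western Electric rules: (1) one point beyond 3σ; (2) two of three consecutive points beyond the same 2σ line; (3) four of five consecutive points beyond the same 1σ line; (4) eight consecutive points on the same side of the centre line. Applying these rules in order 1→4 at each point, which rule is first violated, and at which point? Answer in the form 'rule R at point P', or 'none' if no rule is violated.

rule 1 at point 6

Zone of each point (C = within 1σ̂, B = 1σ̂–2σ̂, A = 2σ̂–3σ̂, * = beyond 3σ̂; sign = side of CL): 1:+C, 2:+C, 3:+C, 4:-B, 5:-C, 6:-*, 7:+C, 8:+B, 9:+C, 10:-B, 11:-C, 12:-C, 13:+B, 14:+C, 15:+C, 16:-C
Rule 1 (one point beyond the 3σ limits) is satisfied at point 6.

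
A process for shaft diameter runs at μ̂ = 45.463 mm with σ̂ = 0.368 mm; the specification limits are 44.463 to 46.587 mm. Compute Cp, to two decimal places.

Cp = (USL − LSL) / (6σ̂) = (46.587 − 44.463) / (6 × 0.368) = 2.1240 / 2.2080 = 0.9620

0.96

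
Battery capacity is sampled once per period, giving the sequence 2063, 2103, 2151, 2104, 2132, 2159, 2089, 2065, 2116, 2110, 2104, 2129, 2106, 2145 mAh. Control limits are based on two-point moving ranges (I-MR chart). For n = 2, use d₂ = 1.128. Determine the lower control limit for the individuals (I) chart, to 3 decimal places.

X̄ = (2063 + 2103 + 2151 + 2104 + 2132 + 2159 + 2089 + 2065 + 2116 + 2110 + 2104 + 2129 + 2106 + 2145) / 14 = 2112.5714
Moving ranges: 40, 48, 47, 28, 27, 70, 24, 51, 6, 6, 25, 23, 39; M̄R̄ = 434.0000 / 13 = 33.3846
LCL = X̄ − 3·M̄R̄/d₂ = 2112.5714 − 3 × 33.3846 / 1.128 = 2023.7826

2023.783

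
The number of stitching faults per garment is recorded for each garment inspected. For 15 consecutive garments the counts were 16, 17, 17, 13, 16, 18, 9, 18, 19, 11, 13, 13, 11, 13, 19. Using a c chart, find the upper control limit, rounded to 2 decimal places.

26.43

c̄ = (16 + 17 + 17 + 13 + 16 + 18 + 9 + 18 + 19 + 11 + 13 + 13 + 11 + 13 + 19) / 15 = 223 / 15 = 14.8667
UCL = c̄ + 3√c̄ = 14.8667 + 3 × √14.8667 = 14.8667 + 3 × 3.8557 = 26.4339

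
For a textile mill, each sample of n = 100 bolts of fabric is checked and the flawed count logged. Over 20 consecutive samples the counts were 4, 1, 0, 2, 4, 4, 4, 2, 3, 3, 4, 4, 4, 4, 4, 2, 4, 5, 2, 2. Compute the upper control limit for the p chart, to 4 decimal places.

0.0830

p̄ = Σdᵢ / (k·n) = 62 / (20 × 100) = 0.03100
UCL = p̄ + 3·√(p̄(1−p̄)/n) = 0.03100 + 3 × √(0.03100×0.96900/100) = 0.03100 + 3 × 0.01733 = 0.08300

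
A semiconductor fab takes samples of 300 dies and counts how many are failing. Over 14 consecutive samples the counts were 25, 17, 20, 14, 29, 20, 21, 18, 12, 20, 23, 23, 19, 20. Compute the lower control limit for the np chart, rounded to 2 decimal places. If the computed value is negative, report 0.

7.09

p̄ = Σdᵢ / (k·n) = 281 / (14 × 300) = 0.06690
LCL = np̄ − 3·√(np̄(1−p̄)) = 20.0714 − 3 × 4.3276 = 7.0885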